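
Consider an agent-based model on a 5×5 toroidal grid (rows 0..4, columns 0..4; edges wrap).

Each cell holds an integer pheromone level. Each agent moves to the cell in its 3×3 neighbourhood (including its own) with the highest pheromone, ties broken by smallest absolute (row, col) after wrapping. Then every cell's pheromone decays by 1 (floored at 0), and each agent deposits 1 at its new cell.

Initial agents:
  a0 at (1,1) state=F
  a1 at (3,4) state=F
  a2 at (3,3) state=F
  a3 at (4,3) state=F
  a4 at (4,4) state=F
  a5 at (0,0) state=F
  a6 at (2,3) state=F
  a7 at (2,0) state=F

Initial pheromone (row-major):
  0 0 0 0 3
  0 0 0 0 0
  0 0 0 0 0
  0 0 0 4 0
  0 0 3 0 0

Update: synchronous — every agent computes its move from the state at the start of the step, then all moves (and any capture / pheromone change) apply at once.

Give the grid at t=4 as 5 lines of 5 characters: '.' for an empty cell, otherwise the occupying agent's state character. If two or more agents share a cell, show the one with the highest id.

t=1: a0@(0,0) a1@(3,3) a2@(3,3) a3@(3,3) a4@(3,3) a5@(0,4) a6@(3,3) a7@(1,0) | pheromone: 1 0 0 0 3 / 1 0 0 0 0 / 0 0 0 0 0 / 0 0 0 8 0 / 0 0 2 0 0
t=2: a0@(0,4) a1@(3,3) a2@(3,3) a3@(3,3) a4@(3,3) a5@(0,4) a6@(3,3) a7@(0,4) | pheromone: 0 0 0 0 5 / 0 0 0 0 0 / 0 0 0 0 0 / 0 0 0 12 0 / 0 0 1 0 0
t=3: a0@(0,4) a1@(3,3) a2@(3,3) a3@(3,3) a4@(3,3) a5@(0,4) a6@(3,3) a7@(0,4) | pheromone: 0 0 0 0 7 / 0 0 0 0 0 / 0 0 0 0 0 / 0 0 0 16 0 / 0 0 0 0 0
t=4: a0@(0,4) a1@(3,3) a2@(3,3) a3@(3,3) a4@(3,3) a5@(0,4) a6@(3,3) a7@(0,4) | pheromone: 0 0 0 0 9 / 0 0 0 0 0 / 0 0 0 0 0 / 0 0 0 20 0 / 0 0 0 0 0

....F
.....
.....
...F.
.....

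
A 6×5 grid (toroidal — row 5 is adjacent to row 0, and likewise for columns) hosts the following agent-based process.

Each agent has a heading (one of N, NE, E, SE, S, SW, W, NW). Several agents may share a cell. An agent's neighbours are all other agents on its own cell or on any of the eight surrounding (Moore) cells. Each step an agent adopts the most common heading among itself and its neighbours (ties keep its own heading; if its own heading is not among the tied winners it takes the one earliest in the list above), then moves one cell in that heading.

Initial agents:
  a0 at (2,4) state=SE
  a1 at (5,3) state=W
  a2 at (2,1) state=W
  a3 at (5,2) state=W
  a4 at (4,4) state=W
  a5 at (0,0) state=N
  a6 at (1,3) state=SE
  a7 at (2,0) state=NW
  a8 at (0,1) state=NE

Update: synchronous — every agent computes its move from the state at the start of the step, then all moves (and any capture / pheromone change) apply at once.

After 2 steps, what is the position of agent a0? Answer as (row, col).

t=1: a0@(3,0):SE a1@(5,2):W a2@(2,0):W a3@(5,1):W a4@(4,3):W a5@(5,0):N a6@(2,4):SE a7@(1,4):NW a8@(5,2):NE
t=2: a0@(4,1):SE a1@(5,1):W a2@(3,1):SE a3@(5,0):W a4@(4,2):W a5@(4,0):N a6@(3,0):SE a7@(0,3):NW a8@(5,1):W

(4, 1)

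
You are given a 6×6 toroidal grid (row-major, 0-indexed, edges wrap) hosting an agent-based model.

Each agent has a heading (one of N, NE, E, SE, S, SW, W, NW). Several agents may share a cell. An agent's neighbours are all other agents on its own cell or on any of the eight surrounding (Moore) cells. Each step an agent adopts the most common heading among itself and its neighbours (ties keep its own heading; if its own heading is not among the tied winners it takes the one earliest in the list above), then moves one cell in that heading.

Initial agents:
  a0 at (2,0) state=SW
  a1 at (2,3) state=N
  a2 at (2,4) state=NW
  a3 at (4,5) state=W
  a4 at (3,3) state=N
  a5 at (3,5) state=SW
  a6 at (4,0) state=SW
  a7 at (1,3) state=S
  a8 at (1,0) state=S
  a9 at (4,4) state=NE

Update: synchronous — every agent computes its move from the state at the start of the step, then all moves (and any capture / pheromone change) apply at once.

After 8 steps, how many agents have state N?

t=1: a0@(3,5):SW a1@(1,3):N a2@(1,4):N a3@(5,4):SW a4@(2,3):N a5@(4,4):SW a6@(5,5):SW a7@(2,3):S a8@(2,0):S a9@(3,5):NE
t=2: a0@(4,4):SW a1@(0,3):N a2@(0,4):N a3@(0,3):SW a4@(1,3):N a5@(5,3):SW a6@(0,4):SW a7@(1,3):N a8@(3,0):S a9@(4,4):SW
t=3: a0@(5,3):SW a1@(5,3):N a2@(5,4):N a3@(5,3):N a4@(0,3):N a5@(0,2):SW a6@(5,4):N a7@(0,3):N a8@(4,0):S a9@(5,3):SW
t=4: a0@(4,3):N a1@(4,3):N a2@(4,4):N a3@(4,3):N a4@(5,3):N a5@(5,2):N a6@(4,4):N a7@(5,3):N a8@(5,0):S a9@(4,3):N
t=5: a0@(3,3):N a1@(3,3):N a2@(3,4):N a3@(3,3):N a4@(4,3):N a5@(4,2):N a6@(3,4):N a7@(4,3):N a8@(0,0):S a9@(3,3):N
t=6: a0@(2,3):N a1@(2,3):N a2@(2,4):N a3@(2,3):N a4@(3,3):N a5@(3,2):N a6@(2,4):N a7@(3,3):N a8@(1,0):S a9@(2,3):N
t=7: a0@(1,3):N a1@(1,3):N a2@(1,4):N a3@(1,3):N a4@(2,3):N a5@(2,2):N a6@(1,4):N a7@(2,3):N a8@(2,0):S a9@(1,3):N
t=8: a0@(0,3):N a1@(0,3):N a2@(0,4):N a3@(0,3):N a4@(1,3):N a5@(1,2):N a6@(0,4):N a7@(1,3):N a8@(3,0):S a9@(0,3):N

9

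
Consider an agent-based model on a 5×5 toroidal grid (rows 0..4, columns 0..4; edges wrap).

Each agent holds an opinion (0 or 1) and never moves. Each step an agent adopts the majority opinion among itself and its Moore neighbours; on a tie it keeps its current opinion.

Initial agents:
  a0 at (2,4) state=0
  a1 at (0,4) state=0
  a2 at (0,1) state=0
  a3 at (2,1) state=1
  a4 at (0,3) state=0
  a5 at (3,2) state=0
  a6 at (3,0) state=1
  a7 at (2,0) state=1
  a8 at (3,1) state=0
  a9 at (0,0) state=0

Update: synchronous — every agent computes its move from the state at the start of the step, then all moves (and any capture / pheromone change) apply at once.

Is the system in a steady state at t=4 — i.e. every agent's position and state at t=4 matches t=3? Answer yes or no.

t=1: a0@(2,4):1 a1@(0,4):0 a2@(0,1):0 a3@(2,1):1 a4@(0,3):0 a5@(3,2):0 a6@(3,0):1 a7@(2,0):1 a8@(3,1):1 a9@(0,0):0
t=2: a0@(2,4):1 a1@(0,4):0 a2@(0,1):0 a3@(2,1):1 a4@(0,3):0 a5@(3,2):1 a6@(3,0):1 a7@(2,0):1 a8@(3,1):1 a9@(0,0):0
t=3: (unchanged — steady state)

yes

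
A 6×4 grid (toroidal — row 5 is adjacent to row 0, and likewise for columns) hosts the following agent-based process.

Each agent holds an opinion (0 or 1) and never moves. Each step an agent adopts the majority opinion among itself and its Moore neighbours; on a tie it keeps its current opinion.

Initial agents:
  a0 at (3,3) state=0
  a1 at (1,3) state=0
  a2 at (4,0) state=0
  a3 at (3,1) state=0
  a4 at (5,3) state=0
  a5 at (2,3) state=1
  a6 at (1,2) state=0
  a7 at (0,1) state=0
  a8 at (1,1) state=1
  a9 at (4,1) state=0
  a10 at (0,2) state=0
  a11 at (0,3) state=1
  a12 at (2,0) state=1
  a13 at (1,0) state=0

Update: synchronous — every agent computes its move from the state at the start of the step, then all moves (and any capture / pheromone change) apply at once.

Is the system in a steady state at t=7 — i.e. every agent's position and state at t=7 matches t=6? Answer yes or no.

yes

t=1: a0@(3,3):0 a1@(1,3):0 a2@(4,0):0 a3@(3,1):0 a4@(5,3):0 a5@(2,3):0 a6@(1,2):0 a7@(0,1):0 a8@(1,1):0 a9@(4,1):0 a10@(0,2):0 a11@(0,3):0 a12@(2,0):0 a13@(1,0):1
t=2: a0@(3,3):0 a1@(1,3):0 a2@(4,0):0 a3@(3,1):0 a4@(5,3):0 a5@(2,3):0 a6@(1,2):0 a7@(0,1):0 a8@(1,1):0 a9@(4,1):0 a10@(0,2):0 a11@(0,3):0 a12@(2,0):0 a13@(1,0):0
t=3: (unchanged — steady state)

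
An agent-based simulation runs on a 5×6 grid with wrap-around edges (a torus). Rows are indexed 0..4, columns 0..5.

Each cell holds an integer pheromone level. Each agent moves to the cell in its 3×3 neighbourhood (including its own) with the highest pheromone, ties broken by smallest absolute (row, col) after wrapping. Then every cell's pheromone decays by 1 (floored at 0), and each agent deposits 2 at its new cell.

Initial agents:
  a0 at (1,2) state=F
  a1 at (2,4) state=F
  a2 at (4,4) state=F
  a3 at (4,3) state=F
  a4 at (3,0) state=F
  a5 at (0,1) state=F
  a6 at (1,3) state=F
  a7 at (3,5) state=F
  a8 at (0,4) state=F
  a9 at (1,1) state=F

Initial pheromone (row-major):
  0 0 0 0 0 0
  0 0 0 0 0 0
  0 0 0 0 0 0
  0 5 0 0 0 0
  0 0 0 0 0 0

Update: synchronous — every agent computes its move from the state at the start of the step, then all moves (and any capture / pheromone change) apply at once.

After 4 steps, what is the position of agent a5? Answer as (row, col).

t=1: a0@(0,1) a1@(1,3) a2@(0,3) a3@(0,2) a4@(3,1) a5@(0,0) a6@(0,2) a7@(2,0) a8@(0,3) a9@(0,0) | pheromone: 4 2 4 4 0 0 / 0 0 0 2 0 0 / 2 0 0 0 0 0 / 0 6 0 0 0 0 / 0 0 0 0 0 0
t=2: a0@(0,0) a1@(0,2) a2@(0,2) a3@(0,2) a4@(3,1) a5@(0,0) a6@(0,2) a7@(3,1) a8@(0,2) a9@(0,0) | pheromone: 9 1 13 3 0 0 / 0 0 0 1 0 0 / 1 0 0 0 0 0 / 0 9 0 0 0 0 / 0 0 0 0 0 0
t=3: a0@(0,0) a1@(0,2) a2@(0,2) a3@(0,2) a4@(3,1) a5@(0,0) a6@(0,2) a7@(3,1) a8@(0,2) a9@(0,0) | pheromone: 14 0 22 2 0 0 / 0 0 0 0 0 0 / 0 0 0 0 0 0 / 0 12 0 0 0 0 / 0 0 0 0 0 0
t=4: a0@(0,0) a1@(0,2) a2@(0,2) a3@(0,2) a4@(3,1) a5@(0,0) a6@(0,2) a7@(3,1) a8@(0,2) a9@(0,0) | pheromone: 19 0 31 1 0 0 / 0 0 0 0 0 0 / 0 0 0 0 0 0 / 0 15 0 0 0 0 / 0 0 0 0 0 0

(0, 0)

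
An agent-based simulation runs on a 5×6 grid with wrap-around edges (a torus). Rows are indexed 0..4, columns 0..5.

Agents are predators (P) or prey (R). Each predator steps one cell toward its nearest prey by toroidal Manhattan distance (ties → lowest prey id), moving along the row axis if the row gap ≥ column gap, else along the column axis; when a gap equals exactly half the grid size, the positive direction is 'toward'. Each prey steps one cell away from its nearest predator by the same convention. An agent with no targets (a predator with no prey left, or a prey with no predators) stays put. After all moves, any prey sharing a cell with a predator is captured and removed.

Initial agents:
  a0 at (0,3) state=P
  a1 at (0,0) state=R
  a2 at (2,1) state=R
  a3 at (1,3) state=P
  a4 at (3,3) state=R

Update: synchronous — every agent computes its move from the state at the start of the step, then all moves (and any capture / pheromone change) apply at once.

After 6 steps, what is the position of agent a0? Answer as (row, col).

(4, 2)

t=1: a0@(4,3):P a1@(0,5):R a2@(2,0):R a3@(2,3):P
t=2: a0@(4,4):P a1@(0,0):R a2@(2,5):R a3@(2,4):P
t=3: a0@(4,5):P a1@(0,1):R a2@(2,0):R a3@(2,5):P
t=4: a0@(4,0):P a1@(0,2):R a2@(2,1):R a3@(2,0):P
t=5: a0@(4,1):P a1@(0,3):R a2@(2,2):R a3@(2,1):P
t=6: a0@(4,2):P a1@(0,4):R a2@(2,3):R a3@(2,2):P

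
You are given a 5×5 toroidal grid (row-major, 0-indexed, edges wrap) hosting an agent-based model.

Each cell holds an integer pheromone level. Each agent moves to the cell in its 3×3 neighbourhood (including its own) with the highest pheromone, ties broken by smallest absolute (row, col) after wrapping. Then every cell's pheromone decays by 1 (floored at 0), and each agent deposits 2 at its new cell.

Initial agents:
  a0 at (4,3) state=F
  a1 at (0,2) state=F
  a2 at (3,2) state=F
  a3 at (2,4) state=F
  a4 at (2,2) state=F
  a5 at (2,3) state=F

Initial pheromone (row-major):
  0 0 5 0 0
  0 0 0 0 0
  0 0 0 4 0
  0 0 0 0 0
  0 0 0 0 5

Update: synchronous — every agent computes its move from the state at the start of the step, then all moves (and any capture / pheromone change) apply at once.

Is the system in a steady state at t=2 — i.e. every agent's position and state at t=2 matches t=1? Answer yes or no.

t=1: a0@(0,2) a1@(0,2) a2@(2,3) a3@(2,3) a4@(2,3) a5@(2,3) | pheromone: 0 0 8 0 0 / 0 0 0 0 0 / 0 0 0 11 0 / 0 0 0 0 0 / 0 0 0 0 4
t=2: a0@(0,2) a1@(0,2) a2@(2,3) a3@(2,3) a4@(2,3) a5@(2,3) | pheromone: 0 0 11 0 0 / 0 0 0 0 0 / 0 0 0 18 0 / 0 0 0 0 0 / 0 0 0 0 3

yes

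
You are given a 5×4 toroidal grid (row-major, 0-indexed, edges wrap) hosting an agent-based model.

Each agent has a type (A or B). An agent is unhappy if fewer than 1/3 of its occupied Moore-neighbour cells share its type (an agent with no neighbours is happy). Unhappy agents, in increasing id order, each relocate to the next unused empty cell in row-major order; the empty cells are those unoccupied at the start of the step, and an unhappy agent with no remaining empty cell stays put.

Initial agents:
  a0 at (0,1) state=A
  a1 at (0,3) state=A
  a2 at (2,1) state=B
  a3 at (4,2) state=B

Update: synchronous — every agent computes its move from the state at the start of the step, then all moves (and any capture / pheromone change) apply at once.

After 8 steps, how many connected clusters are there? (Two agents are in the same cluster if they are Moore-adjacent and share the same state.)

2

t=1: a0@(0,0):A a1@(0,2):A a2@(2,1):B a3@(1,0):B
t=2: a0@(0,1):A a1@(0,2):A a2@(2,1):B a3@(1,0):B
t=3: (unchanged — steady state)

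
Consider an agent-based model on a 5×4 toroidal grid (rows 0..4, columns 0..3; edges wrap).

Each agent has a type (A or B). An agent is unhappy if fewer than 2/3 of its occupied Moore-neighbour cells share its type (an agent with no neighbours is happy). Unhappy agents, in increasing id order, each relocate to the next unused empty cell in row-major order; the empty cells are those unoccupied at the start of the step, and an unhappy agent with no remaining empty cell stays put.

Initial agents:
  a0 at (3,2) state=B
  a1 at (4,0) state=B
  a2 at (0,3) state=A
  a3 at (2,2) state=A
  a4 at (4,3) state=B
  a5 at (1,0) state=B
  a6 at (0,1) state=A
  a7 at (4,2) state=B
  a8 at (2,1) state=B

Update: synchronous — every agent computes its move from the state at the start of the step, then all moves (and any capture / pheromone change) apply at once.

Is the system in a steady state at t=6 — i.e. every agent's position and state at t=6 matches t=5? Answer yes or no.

no

t=1: a0@(3,2):B a1@(0,0):B a2@(0,2):A a3@(1,1):A a4@(4,3):B a5@(1,2):B a6@(1,3):A a7@(2,0):B a8@(2,1):B
t=2: a0@(3,2):B a1@(0,1):B a2@(0,3):A a3@(1,0):A a4@(4,3):B a5@(2,2):B a6@(2,3):A a7@(3,0):B a8@(2,1):B
t=3: a0@(3,2):B a1@(0,0):B a2@(0,2):A a3@(1,1):A a4@(4,3):B a5@(2,2):B a6@(1,2):A a7@(3,0):B a8@(2,1):B
t=4: a0@(3,2):B a1@(0,1):B a2@(0,2):A a3@(0,3):A a4@(4,3):B a5@(1,0):B a6@(1,3):A a7@(3,0):B a8@(2,0):B
t=5: a0@(3,2):B a1@(0,0):B a2@(1,1):A a3@(1,2):A a4@(2,1):B a5@(2,2):B a6@(2,3):A a7@(3,0):B a8@(2,0):B
t=6: a0@(3,2):B a1@(0,1):B a2@(0,2):A a3@(0,3):A a4@(2,1):B a5@(1,0):B a6@(1,3):A a7@(3,0):B a8@(3,1):B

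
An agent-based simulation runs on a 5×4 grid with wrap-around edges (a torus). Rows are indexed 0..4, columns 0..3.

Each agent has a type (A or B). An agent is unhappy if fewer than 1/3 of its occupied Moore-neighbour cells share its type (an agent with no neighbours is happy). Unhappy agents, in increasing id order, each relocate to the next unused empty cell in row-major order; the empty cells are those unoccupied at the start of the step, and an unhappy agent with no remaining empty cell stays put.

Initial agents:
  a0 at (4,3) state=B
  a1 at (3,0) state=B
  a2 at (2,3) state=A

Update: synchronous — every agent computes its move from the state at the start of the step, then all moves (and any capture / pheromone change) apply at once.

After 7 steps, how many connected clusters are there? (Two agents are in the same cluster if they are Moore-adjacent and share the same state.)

t=1: a0@(4,3):B a1@(3,0):B a2@(0,0):A
t=2: a0@(4,3):B a1@(3,0):B a2@(0,1):A
t=3: (unchanged — steady state)

2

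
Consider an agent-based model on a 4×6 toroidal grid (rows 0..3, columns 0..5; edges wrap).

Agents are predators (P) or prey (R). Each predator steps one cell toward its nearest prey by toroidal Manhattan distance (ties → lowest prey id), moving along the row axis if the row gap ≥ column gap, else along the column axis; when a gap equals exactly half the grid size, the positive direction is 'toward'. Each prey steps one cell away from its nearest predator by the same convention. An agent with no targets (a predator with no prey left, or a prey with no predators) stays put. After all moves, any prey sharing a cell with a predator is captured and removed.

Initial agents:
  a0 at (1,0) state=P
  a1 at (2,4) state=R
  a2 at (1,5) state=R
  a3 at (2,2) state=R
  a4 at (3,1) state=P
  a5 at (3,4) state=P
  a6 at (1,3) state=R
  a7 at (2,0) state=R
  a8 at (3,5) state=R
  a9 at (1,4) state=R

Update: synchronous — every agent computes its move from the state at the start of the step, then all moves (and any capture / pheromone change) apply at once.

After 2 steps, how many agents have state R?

7

t=1: a0@(1,5):P a1@(1,4):R a2@(1,4):R a3@(1,2):R a4@(2,1):P a5@(2,4):P a6@(1,2):R a7@(3,0):R a8@(3,0):R a9@(1,3):R
t=2: a0@(1,4):P a1@(1,3):R a2@(1,3):R a3@(0,2):R a4@(1,1):P a5@(1,4):P a6@(0,2):R a7@(0,0):R a8@(0,0):R a9@(1,2):R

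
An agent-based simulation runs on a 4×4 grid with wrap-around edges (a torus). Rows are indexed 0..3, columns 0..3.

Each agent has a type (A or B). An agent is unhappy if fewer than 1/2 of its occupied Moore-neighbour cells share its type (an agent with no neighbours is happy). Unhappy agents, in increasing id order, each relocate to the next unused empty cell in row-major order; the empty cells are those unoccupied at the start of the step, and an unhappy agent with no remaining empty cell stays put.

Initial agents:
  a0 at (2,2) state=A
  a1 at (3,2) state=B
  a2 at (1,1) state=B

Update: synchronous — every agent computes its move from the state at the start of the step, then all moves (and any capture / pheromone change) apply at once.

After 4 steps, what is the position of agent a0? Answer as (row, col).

(0, 3)

t=1: a0@(0,0):A a1@(0,1):B a2@(0,2):B
t=2: a0@(0,3):A a1@(0,1):B a2@(0,2):B
t=3: a0@(0,0):A a1@(0,1):B a2@(0,2):B
t=4: a0@(0,3):A a1@(0,1):B a2@(0,2):B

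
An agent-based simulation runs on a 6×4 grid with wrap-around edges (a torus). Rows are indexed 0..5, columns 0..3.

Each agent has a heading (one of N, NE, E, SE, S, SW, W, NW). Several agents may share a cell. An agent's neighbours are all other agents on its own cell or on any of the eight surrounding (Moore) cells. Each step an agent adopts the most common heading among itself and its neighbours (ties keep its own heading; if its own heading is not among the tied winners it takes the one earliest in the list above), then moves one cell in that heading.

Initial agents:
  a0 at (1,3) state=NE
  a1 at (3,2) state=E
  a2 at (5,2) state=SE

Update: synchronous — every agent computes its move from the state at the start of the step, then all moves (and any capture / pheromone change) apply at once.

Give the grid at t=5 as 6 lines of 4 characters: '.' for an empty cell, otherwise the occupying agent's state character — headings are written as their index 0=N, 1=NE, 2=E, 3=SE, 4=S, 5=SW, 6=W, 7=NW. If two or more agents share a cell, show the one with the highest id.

t=1: a0@(0,0):NE a1@(3,3):E a2@(0,3):SE
t=2: a0@(5,1):NE a1@(3,0):E a2@(1,0):SE
t=3: a0@(4,2):NE a1@(3,1):E a2@(2,1):SE
t=4: a0@(3,3):NE a1@(3,2):E a2@(3,2):SE
t=5: a0@(2,0):NE a1@(3,3):E a2@(4,3):SE

....
....
1...
...2
...3
....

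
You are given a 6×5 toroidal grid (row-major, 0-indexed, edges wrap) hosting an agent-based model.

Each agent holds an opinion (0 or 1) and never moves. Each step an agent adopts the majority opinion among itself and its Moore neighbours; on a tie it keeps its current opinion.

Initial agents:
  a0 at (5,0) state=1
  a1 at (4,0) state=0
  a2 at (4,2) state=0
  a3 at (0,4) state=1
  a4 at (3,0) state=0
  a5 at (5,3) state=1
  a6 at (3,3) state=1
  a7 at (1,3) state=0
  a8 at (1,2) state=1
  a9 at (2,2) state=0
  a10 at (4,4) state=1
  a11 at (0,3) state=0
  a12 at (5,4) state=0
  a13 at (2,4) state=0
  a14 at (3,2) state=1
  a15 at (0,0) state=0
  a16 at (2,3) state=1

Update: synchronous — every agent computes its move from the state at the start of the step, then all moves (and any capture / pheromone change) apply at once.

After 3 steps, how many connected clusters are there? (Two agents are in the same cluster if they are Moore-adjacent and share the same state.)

t=1: a0@(5,0):1 a1@(4,0):0 a2@(4,2):1 a3@(0,4):0 a4@(3,0):0 a5@(5,3):1 a6@(3,3):1 a7@(1,3):0 a8@(1,2):0 a9@(2,2):1 a10@(4,4):1 a11@(0,3):0 a12@(5,4):0 a13@(2,4):0 a14@(3,2):1 a15@(0,0):0 a16@(2,3):1
t=2: a0@(5,0):0 a1@(4,0):0 a2@(4,2):1 a3@(0,4):0 a4@(3,0):0 a5@(5,3):1 a6@(3,3):1 a7@(1,3):0 a8@(1,2):0 a9@(2,2):1 a10@(4,4):1 a11@(0,3):0 a12@(5,4):0 a13@(2,4):0 a14@(3,2):1 a15@(0,0):0 a16@(2,3):1
t=3: a0@(5,0):0 a1@(4,0):0 a2@(4,2):1 a3@(0,4):0 a4@(3,0):0 a5@(5,3):1 a6@(3,3):1 a7@(1,3):0 a8@(1,2):0 a9@(2,2):1 a10@(4,4):0 a11@(0,3):0 a12@(5,4):0 a13@(2,4):0 a14@(3,2):1 a15@(0,0):0 a16@(2,3):1

2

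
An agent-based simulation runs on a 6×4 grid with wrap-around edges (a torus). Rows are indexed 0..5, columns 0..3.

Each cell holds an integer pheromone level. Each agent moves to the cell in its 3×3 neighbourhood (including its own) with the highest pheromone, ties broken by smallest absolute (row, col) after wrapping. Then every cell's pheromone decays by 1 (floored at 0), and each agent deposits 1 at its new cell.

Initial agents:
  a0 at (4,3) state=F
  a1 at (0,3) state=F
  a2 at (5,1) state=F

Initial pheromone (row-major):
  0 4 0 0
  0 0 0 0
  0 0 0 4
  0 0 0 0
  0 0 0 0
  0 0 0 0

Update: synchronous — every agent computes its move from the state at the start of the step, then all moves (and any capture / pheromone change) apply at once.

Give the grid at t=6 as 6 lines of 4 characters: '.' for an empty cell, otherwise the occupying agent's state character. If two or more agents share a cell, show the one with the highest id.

t=1: a0@(3,0) a1@(0,0) a2@(0,1) | pheromone: 1 4 0 0 / 0 0 0 0 / 0 0 0 3 / 1 0 0 0 / 0 0 0 0 / 0 0 0 0
t=2: a0@(2,3) a1@(0,1) a2@(0,1) | pheromone: 0 5 0 0 / 0 0 0 0 / 0 0 0 3 / 0 0 0 0 / 0 0 0 0 / 0 0 0 0
t=3: a0@(2,3) a1@(0,1) a2@(0,1) | pheromone: 0 6 0 0 / 0 0 0 0 / 0 0 0 3 / 0 0 0 0 / 0 0 0 0 / 0 0 0 0
t=4: a0@(2,3) a1@(0,1) a2@(0,1) | pheromone: 0 7 0 0 / 0 0 0 0 / 0 0 0 3 / 0 0 0 0 / 0 0 0 0 / 0 0 0 0
t=5: a0@(2,3) a1@(0,1) a2@(0,1) | pheromone: 0 8 0 0 / 0 0 0 0 / 0 0 0 3 / 0 0 0 0 / 0 0 0 0 / 0 0 0 0
t=6: a0@(2,3) a1@(0,1) a2@(0,1) | pheromone: 0 9 0 0 / 0 0 0 0 / 0 0 0 3 / 0 0 0 0 / 0 0 0 0 / 0 0 0 0

.F..
....
...F
....
....
....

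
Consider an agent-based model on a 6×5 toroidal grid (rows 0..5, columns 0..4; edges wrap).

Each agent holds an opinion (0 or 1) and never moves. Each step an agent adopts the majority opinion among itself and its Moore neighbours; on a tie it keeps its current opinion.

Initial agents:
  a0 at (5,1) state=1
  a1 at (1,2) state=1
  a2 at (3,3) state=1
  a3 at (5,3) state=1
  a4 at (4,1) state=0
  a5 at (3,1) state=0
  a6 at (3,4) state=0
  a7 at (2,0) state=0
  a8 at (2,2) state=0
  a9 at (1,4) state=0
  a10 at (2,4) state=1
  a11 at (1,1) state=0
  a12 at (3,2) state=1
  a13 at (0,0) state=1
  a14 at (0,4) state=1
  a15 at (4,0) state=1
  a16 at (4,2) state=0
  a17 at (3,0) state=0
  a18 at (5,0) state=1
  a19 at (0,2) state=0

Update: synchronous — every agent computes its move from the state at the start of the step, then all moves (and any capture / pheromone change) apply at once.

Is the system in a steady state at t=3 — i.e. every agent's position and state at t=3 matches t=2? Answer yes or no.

no

t=1: a0@(5,1):1 a1@(1,2):0 a2@(3,3):1 a3@(5,3):1 a4@(4,1):0 a5@(3,1):0 a6@(3,4):0 a7@(2,0):0 a8@(2,2):0 a9@(1,4):1 a10@(2,4):0 a11@(1,1):0 a12@(3,2):0 a13@(0,0):1 a14@(0,4):1 a15@(4,0):0 a16@(4,2):1 a17@(3,0):0 a18@(5,0):1 a19@(0,2):1
t=2: a0@(5,1):1 a1@(1,2):0 a2@(3,3):0 a3@(5,3):1 a4@(4,1):0 a5@(3,1):0 a6@(3,4):0 a7@(2,0):0 a8@(2,2):0 a9@(1,4):1 a10@(2,4):0 a11@(1,1):0 a12@(3,2):0 a13@(0,0):1 a14@(0,4):1 a15@(4,0):0 a16@(4,2):1 a17@(3,0):0 a18@(5,0):1 a19@(0,2):1
t=3: a0@(5,1):1 a1@(1,2):0 a2@(3,3):0 a3@(5,3):1 a4@(4,1):0 a5@(3,1):0 a6@(3,4):0 a7@(2,0):0 a8@(2,2):0 a9@(1,4):1 a10@(2,4):0 a11@(1,1):0 a12@(3,2):0 a13@(0,0):1 a14@(0,4):1 a15@(4,0):0 a16@(4,2):0 a17@(3,0):0 a18@(5,0):1 a19@(0,2):1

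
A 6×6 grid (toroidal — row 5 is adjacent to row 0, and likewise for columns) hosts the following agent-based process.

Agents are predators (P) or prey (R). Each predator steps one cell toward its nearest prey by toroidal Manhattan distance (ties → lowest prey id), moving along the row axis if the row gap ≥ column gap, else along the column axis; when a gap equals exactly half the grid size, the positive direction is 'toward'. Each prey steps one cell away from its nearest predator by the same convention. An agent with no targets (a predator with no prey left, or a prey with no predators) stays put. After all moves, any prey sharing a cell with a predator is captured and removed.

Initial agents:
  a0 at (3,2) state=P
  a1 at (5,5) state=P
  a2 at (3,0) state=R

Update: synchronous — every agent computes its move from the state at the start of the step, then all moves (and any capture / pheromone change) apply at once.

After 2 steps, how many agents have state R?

1

t=1: a0@(3,1):P a1@(4,5):P a2@(3,5):R
t=2: a0@(3,0):P a1@(3,5):P a2@(2,5):R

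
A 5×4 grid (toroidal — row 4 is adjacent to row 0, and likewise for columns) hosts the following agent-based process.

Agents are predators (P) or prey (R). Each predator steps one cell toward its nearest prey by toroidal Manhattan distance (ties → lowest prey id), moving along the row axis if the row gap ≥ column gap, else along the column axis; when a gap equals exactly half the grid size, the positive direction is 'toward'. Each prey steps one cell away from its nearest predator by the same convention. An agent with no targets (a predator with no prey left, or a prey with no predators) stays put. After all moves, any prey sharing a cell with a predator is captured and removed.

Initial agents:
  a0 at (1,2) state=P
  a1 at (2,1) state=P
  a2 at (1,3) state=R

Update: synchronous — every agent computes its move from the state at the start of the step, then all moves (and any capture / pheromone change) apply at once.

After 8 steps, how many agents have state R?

t=1: a0@(1,3):P a1@(2,2):P a2@(1,0):R
t=2: a0@(1,0):P a1@(2,3):P a2@(1,1):R
t=3: a0@(1,1):P a1@(2,0):P a2@(1,2):R
t=4: a0@(1,2):P a1@(2,1):P a2@(1,3):R
t=5: a0@(1,3):P a1@(2,2):P a2@(1,0):R
t=6: a0@(1,0):P a1@(2,3):P a2@(1,1):R
t=7: a0@(1,1):P a1@(2,0):P a2@(1,2):R
t=8: a0@(1,2):P a1@(2,1):P a2@(1,3):R

1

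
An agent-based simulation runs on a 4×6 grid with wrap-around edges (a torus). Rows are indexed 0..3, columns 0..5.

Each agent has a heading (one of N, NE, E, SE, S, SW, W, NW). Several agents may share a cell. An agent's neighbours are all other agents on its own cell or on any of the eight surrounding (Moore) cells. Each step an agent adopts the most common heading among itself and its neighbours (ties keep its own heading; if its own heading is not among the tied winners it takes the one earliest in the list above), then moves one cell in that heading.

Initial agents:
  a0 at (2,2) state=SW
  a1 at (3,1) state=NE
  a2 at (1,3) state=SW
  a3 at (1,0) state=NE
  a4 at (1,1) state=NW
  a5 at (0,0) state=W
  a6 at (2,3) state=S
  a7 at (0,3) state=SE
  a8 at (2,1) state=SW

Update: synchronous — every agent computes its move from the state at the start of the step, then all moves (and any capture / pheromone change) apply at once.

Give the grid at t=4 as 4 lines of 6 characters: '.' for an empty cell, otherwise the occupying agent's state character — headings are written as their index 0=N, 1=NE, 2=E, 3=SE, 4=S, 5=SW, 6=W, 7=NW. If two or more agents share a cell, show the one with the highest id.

...5..
...5.5
...555
...55.

t=1: a0@(3,1):SW a1@(0,0):SW a2@(2,2):SW a3@(0,1):NE a4@(2,0):SW a5@(3,1):NE a6@(3,2):SW a7@(1,4):SE a8@(3,0):SW
t=2: a0@(0,0):SW a1@(1,5):SW a2@(3,1):SW a3@(1,0):SW a4@(3,5):SW a5@(0,0):SW a6@(0,1):SW a7@(2,5):SE a8@(0,5):SW
t=3: a0@(1,5):SW a1@(2,4):SW a2@(0,0):SW a3@(2,5):SW a4@(0,4):SW a5@(1,5):SW a6@(1,0):SW a7@(3,4):SW a8@(1,4):SW
t=4: a0@(2,4):SW a1@(3,3):SW a2@(1,5):SW a3@(3,4):SW a4@(1,3):SW a5@(2,4):SW a6@(2,5):SW a7@(0,3):SW a8@(2,3):SW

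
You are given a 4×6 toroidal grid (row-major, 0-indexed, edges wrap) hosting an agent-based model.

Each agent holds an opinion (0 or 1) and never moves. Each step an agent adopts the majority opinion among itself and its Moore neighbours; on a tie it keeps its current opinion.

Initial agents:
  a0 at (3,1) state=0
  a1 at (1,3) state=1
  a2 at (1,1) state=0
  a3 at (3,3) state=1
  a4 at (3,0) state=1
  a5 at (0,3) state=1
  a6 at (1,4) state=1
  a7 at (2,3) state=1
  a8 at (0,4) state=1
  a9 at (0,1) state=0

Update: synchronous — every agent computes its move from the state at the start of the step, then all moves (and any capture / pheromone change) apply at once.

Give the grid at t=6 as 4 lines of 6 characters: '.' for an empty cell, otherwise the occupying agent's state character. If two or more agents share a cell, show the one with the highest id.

.0.11.
.0.11.
...1..
00.1..

t=1: a0@(3,1):0 a1@(1,3):1 a2@(1,1):0 a3@(3,3):1 a4@(3,0):0 a5@(0,3):1 a6@(1,4):1 a7@(2,3):1 a8@(0,4):1 a9@(0,1):0
t=2: (unchanged — steady state)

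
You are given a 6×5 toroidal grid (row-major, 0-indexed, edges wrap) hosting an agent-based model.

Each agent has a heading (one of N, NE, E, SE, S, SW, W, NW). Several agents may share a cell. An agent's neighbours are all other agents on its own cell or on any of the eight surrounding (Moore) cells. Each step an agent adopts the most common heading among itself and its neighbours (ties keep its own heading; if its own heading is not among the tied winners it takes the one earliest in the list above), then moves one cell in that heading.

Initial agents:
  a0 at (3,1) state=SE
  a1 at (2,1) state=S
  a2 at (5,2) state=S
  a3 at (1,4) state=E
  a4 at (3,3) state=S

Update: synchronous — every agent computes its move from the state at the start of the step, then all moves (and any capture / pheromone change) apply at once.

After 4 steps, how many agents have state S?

t=1: a0@(4,2):SE a1@(3,1):S a2@(0,2):S a3@(1,0):E a4@(4,3):S
t=2: a0@(5,2):S a1@(4,1):S a2@(1,2):S a3@(1,1):E a4@(5,3):S
t=3: a0@(0,2):S a1@(5,1):S a2@(2,2):S a3@(1,2):E a4@(0,3):S
t=4: a0@(1,2):S a1@(0,1):S a2@(3,2):S a3@(2,2):S a4@(1,3):S

5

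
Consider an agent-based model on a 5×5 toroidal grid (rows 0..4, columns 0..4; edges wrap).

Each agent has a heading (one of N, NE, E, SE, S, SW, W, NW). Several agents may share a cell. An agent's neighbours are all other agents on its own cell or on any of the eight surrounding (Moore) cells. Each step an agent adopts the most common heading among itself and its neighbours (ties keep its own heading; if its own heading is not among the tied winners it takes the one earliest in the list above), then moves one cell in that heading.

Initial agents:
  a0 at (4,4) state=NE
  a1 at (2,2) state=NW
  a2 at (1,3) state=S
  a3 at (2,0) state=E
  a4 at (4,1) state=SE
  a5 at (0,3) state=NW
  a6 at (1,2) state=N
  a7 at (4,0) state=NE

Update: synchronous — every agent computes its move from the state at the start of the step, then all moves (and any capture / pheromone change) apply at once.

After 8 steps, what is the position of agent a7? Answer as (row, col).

(1, 3)

t=1: a0@(3,0):NE a1@(1,1):NW a2@(0,2):NW a3@(2,1):E a4@(0,2):SE a5@(4,2):NW a6@(0,1):NW a7@(3,1):NE
t=2: a0@(2,1):NE a1@(0,0):NW a2@(4,1):NW a3@(1,2):NE a4@(4,1):NW a5@(3,1):NW a6@(4,0):NW a7@(2,2):NE
t=3: a0@(1,2):NE a1@(4,4):NW a2@(3,0):NW a3@(0,3):NE a4@(3,0):NW a5@(2,0):NW a6@(3,4):NW a7@(1,3):NE
t=4: a0@(0,3):NE a1@(3,3):NW a2@(2,4):NW a3@(4,4):NE a4@(2,4):NW a5@(1,4):NW a6@(2,3):NW a7@(0,4):NE
t=5: a0@(4,4):NE a1@(2,2):NW a2@(1,3):NW a3@(3,0):NE a4@(1,3):NW a5@(0,3):NW a6@(1,2):NW a7@(4,0):NE
t=6: a0@(3,0):NE a1@(1,1):NW a2@(0,2):NW a3@(2,1):NE a4@(0,2):NW a5@(4,2):NW a6@(0,1):NW a7@(3,1):NE
t=7: a0@(2,1):NE a1@(0,0):NW a2@(4,1):NW a3@(1,2):NE a4@(4,1):NW a5@(3,1):NW a6@(4,0):NW a7@(2,2):NE
t=8: a0@(1,2):NE a1@(4,4):NW a2@(3,0):NW a3@(0,3):NE a4@(3,0):NW a5@(2,0):NW a6@(3,4):NW a7@(1,3):NE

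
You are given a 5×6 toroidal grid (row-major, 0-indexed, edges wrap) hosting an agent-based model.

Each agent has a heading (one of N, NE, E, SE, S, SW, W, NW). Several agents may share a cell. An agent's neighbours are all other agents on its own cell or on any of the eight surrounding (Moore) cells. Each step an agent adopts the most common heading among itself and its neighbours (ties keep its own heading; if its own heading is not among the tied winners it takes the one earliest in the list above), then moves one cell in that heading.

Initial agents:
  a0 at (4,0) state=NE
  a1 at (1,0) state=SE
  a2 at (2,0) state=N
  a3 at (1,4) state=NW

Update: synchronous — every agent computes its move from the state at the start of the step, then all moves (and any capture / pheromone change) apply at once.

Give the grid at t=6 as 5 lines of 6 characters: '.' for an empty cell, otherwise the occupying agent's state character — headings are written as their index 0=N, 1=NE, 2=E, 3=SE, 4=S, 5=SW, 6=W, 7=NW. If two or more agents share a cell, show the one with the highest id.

t=1: a0@(3,1):NE a1@(2,1):SE a2@(1,0):N a3@(0,3):NW
t=2: a0@(2,2):NE a1@(3,2):SE a2@(0,0):N a3@(4,2):NW
t=3: a0@(1,3):NE a1@(4,3):SE a2@(4,0):N a3@(3,1):NW
t=4: a0@(0,4):NE a1@(0,4):SE a2@(3,0):N a3@(2,0):NW
t=5: a0@(4,5):NE a1@(1,5):SE a2@(2,0):N a3@(1,5):NW
t=6: a0@(3,0):NE a1@(2,0):SE a2@(1,0):N a3@(0,4):NW

....7.
0.....
3.....
1.....
......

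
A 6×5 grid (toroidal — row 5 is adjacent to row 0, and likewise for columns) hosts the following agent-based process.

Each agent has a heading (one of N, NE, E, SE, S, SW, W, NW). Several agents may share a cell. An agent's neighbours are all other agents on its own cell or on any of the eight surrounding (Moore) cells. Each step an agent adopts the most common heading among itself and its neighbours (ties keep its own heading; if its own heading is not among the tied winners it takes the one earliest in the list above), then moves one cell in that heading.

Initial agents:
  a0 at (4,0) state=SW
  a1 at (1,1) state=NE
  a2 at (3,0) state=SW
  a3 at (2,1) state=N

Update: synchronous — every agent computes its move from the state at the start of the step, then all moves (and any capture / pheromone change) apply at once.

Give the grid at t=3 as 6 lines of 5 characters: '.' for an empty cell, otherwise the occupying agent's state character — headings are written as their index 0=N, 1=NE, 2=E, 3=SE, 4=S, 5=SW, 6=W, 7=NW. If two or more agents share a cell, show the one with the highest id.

t=1: a0@(5,4):SW a1@(0,2):NE a2@(4,4):SW a3@(1,1):N
t=2: a0@(0,3):SW a1@(5,3):NE a2@(5,3):SW a3@(0,1):N
t=3: a0@(1,2):SW a1@(0,2):SW a2@(0,2):SW a3@(5,1):N

..5..
..5..
.....
.....
.....
.0...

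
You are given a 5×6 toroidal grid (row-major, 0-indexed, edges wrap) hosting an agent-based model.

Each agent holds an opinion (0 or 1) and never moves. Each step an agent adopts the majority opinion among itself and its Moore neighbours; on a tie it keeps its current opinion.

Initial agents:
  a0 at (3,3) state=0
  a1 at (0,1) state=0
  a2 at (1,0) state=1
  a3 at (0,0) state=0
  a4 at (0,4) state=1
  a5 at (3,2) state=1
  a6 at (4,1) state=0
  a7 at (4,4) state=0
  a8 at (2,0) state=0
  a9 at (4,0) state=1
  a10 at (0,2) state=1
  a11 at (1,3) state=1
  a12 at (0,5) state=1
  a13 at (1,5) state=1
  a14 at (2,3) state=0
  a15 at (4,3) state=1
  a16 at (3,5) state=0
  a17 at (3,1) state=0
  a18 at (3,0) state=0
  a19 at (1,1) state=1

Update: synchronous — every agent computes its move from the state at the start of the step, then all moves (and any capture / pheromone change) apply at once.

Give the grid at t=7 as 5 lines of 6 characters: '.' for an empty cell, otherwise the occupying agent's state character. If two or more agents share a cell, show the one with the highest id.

t=1: a0@(3,3):0 a1@(0,1):1 a2@(1,0):1 a3@(0,0):1 a4@(0,4):1 a5@(3,2):0 a6@(4,1):0 a7@(4,4):0 a8@(2,0):0 a9@(4,0):0 a10@(0,2):1 a11@(1,3):1 a12@(0,5):1 a13@(1,5):1 a14@(2,3):0 a15@(4,3):1 a16@(3,5):0 a17@(3,1):0 a18@(3,0):0 a19@(1,1):1
t=2: (unchanged — steady state)

111.11
11.1.1
0..0..
0000.0
00.10.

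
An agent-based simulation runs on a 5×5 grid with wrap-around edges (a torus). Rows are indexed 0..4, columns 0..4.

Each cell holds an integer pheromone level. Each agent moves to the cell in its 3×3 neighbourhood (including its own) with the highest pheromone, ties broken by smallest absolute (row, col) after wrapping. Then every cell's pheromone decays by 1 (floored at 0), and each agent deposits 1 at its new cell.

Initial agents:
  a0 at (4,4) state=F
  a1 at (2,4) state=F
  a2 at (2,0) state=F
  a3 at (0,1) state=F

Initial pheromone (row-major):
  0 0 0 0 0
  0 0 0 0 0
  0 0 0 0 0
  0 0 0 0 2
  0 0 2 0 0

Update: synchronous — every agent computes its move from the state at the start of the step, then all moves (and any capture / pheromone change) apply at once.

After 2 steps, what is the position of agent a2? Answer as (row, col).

t=1: a0@(3,4) a1@(3,4) a2@(3,4) a3@(4,2) | pheromone: 0 0 0 0 0 / 0 0 0 0 0 / 0 0 0 0 0 / 0 0 0 0 4 / 0 0 2 0 0
t=2: a0@(3,4) a1@(3,4) a2@(3,4) a3@(4,2) | pheromone: 0 0 0 0 0 / 0 0 0 0 0 / 0 0 0 0 0 / 0 0 0 0 6 / 0 0 2 0 0

(3, 4)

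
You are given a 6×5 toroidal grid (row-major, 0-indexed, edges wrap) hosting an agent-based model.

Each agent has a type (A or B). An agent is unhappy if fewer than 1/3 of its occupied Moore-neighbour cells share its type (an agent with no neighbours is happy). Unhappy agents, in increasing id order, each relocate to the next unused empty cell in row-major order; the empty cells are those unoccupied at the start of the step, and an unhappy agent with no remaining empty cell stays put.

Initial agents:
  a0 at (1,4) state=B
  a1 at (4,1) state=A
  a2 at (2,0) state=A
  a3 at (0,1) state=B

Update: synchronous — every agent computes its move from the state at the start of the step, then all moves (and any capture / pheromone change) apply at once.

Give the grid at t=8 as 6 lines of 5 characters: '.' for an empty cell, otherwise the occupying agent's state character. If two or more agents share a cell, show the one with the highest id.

BB.A.
.....
.....
.....
.A...
.....

t=1: a0@(0,0):B a1@(4,1):A a2@(0,2):A a3@(0,1):B
t=2: a0@(0,0):B a1@(4,1):A a2@(0,3):A a3@(0,1):B
t=3: (unchanged — steady state)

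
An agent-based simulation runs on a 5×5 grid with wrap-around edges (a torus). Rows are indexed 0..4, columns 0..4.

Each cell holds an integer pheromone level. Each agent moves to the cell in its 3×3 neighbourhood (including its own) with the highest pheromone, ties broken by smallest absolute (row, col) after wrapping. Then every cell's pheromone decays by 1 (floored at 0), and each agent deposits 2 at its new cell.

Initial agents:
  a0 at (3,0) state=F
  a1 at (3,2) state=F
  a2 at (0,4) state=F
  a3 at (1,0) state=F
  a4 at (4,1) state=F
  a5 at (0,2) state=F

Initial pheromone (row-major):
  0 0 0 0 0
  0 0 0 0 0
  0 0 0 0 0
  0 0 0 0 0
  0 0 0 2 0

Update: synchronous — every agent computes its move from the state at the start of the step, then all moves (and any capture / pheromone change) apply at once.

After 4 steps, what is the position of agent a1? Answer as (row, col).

t=1: a0@(2,0) a1@(4,3) a2@(4,3) a3@(0,0) a4@(0,0) a5@(4,3) | pheromone: 4 0 0 0 0 / 0 0 0 0 0 / 2 0 0 0 0 / 0 0 0 0 0 / 0 0 0 7 0
t=2: a0@(2,0) a1@(4,3) a2@(4,3) a3@(0,0) a4@(0,0) a5@(4,3) | pheromone: 7 0 0 0 0 / 0 0 0 0 0 / 3 0 0 0 0 / 0 0 0 0 0 / 0 0 0 12 0
t=3: a0@(2,0) a1@(4,3) a2@(4,3) a3@(0,0) a4@(0,0) a5@(4,3) | pheromone: 10 0 0 0 0 / 0 0 0 0 0 / 4 0 0 0 0 / 0 0 0 0 0 / 0 0 0 17 0
t=4: a0@(2,0) a1@(4,3) a2@(4,3) a3@(0,0) a4@(0,0) a5@(4,3) | pheromone: 13 0 0 0 0 / 0 0 0 0 0 / 5 0 0 0 0 / 0 0 0 0 0 / 0 0 0 22 0

(4, 3)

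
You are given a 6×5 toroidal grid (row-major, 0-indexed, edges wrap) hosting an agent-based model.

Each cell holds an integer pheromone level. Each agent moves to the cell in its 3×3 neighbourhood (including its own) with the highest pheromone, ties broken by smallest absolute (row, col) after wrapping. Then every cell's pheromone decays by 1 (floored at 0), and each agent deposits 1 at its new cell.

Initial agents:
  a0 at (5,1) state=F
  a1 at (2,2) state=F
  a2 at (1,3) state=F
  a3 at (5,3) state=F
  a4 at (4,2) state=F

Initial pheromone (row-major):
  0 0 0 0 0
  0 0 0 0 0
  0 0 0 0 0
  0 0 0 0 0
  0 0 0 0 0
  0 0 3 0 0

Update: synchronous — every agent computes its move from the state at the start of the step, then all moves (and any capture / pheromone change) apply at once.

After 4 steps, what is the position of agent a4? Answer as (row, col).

t=1: a0@(5,2) a1@(1,1) a2@(0,2) a3@(5,2) a4@(5,2) | pheromone: 0 0 1 0 0 / 0 1 0 0 0 / 0 0 0 0 0 / 0 0 0 0 0 / 0 0 0 0 0 / 0 0 5 0 0
t=2: a0@(5,2) a1@(0,2) a2@(5,2) a3@(5,2) a4@(5,2) | pheromone: 0 0 1 0 0 / 0 0 0 0 0 / 0 0 0 0 0 / 0 0 0 0 0 / 0 0 0 0 0 / 0 0 8 0 0
t=3: a0@(5,2) a1@(5,2) a2@(5,2) a3@(5,2) a4@(5,2) | pheromone: 0 0 0 0 0 / 0 0 0 0 0 / 0 0 0 0 0 / 0 0 0 0 0 / 0 0 0 0 0 / 0 0 12 0 0
t=4: a0@(5,2) a1@(5,2) a2@(5,2) a3@(5,2) a4@(5,2) | pheromone: 0 0 0 0 0 / 0 0 0 0 0 / 0 0 0 0 0 / 0 0 0 0 0 / 0 0 0 0 0 / 0 0 16 0 0

(5, 2)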